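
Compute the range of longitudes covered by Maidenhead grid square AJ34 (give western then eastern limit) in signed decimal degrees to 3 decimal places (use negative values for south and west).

-174.000, -172.000

Field A=0, J=9: +0·20° lon, +9·10° lat → SW at lon -180°, lat 0°.
Square 3, 4: +3·2° lon, +4·1° lat → SW at lon -174°, lat 4°.
Cell spans 2° lon × 1° lat.
west -174.000, east -172.000.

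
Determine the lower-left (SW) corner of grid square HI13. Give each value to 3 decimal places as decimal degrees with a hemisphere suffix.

Field H=7, I=8: +7·20° lon, +8·10° lat → SW at lon -40°, lat -10°.
Square 1, 3: +1·2° lon, +3·1° lat → SW at lon -38°, lat -7°.
latitude 7.000° S, longitude 38.000° W.

7.000° S, 38.000° W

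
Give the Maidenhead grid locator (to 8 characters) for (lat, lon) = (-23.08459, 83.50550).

Offset from 180°W / 90°S: lon 263.50550°, lat 66.91541°.
Field (20°×10°, letters A–R): lon ⌊263.50550/20⌋ = 13 → N; lat ⌊66.91541/10⌋ = 6 → G.
Square (2°×1°, digits 0–9): lon ⌊3.50550/2⌋ = 1; lat ⌊6.91541/1⌋ = 6.
Subsquare (5′×2.5′, letters a–x): lon ⌊1.50550/0.0833333⌋ = 18 → s; lat ⌊0.91541/0.0416667⌋ = 21 → v.
Extended square (30″×15″, digits 0–9): lon ⌊0.00550/0.00833333⌋ = 0; lat ⌊0.04041/0.00416667⌋ = 9.

NG16sv09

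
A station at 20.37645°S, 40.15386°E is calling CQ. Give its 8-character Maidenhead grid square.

LG09bo89

Shift to the Maidenhead origin (180°W, 90°S): lon 220.15386, lat 69.62355.
Field (20°×10°, letters A–R): 220.15386/20 → 11 → L, 69.62355/10 → 6 → G; chars LG.
Square (2°×1°, digits 0–9): 0.15386/2 → 0, 9.62355/1 → 9; chars 09.
Subsquare (5′×2.5′, letters a–x): 0.15386/0.0833333 → 1 → b, 0.62355/0.0416667 → 14 → o; chars bo.
Extended square (30″×15″, digits 0–9): 0.07053/0.00833333 → 8, 0.04022/0.00416667 → 9; chars 89.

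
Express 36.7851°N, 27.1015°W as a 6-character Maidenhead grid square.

Shift to the Maidenhead origin (180°W, 90°S): lon 152.8985, lat 126.7851.
Field: lon ⌊152.8985/20⌋ = 7 → H; lat ⌊126.7851/10⌋ = 12 → M.
Square: lon ⌊12.8985/2⌋ = 6; lat ⌊6.7851/1⌋ = 6.
Subsquare: lon ⌊0.8985/0.0833333⌋ = 10 → k; lat ⌊0.7851/0.0416667⌋ = 18 → s.

HM66ks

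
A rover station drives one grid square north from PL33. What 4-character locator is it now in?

PL34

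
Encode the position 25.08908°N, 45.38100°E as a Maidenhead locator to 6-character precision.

LL25qc

Offset from 180°W / 90°S: lon 225.3810°, lat 115.0891°.
Field: 225.3810/20 → 11 → L, 115.0891/10 → 11 → L; chars LL.
Square: 5.3810/2 → 2, 5.0891/1 → 5; chars 25.
Subsquare: 1.3810/0.0833333 → 16 → q, 0.0891/0.0416667 → 2 → c; chars qc.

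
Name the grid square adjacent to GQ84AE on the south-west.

GQ74xd

Longitude subsquare a = 0; −1 → -1, wraps to 23 = x, carry into square.
Longitude square 8; −1 → 7.
Latitude subsquare e = 4; −1 → 3 = d.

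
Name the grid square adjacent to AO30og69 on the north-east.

Longitude extended square 6; +1 → 7.
Latitude extended square 9; +1 → 10, wraps to 0, carry into subsquare.
Latitude subsquare g = 6; +1 → 7 = h.

AO30oh70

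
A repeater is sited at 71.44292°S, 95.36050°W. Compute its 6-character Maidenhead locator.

Add 180° to longitude and 90° to latitude: 84.6395, 18.5571.
Field: 84.6395/20 → 4 → E, 18.5571/10 → 1 → B; chars EB.
Square: 4.6395/2 → 2, 8.5571/1 → 8; chars 28.
Subsquare: 0.6395/0.0833333 → 7 → h, 0.5571/0.0416667 → 13 → n; chars hn.

EB28hn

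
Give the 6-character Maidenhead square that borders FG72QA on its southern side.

FG71qx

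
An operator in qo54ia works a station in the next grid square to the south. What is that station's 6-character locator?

Latitude subsquare a = 0; −1 → -1, wraps to 23 = x, carry into square.
Latitude square 4; −1 → 3.
The longitude characters are unchanged.

QO53ix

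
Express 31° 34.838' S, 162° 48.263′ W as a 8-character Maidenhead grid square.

Add 180° to longitude and 90° to latitude: 17.19562, 58.41937.
Field: lon ⌊17.19562/20⌋ = 0 → A; lat ⌊58.41937/10⌋ = 5 → F.
Square: lon ⌊17.19562/2⌋ = 8; lat ⌊8.41937/1⌋ = 8.
Subsquare: lon ⌊1.19562/0.0833333⌋ = 14 → o; lat ⌊0.41937/0.0416667⌋ = 10 → k.
Extended square: lon ⌊0.02895/0.00833333⌋ = 3; lat ⌊0.00270/0.00416667⌋ = 0.

AF88ok30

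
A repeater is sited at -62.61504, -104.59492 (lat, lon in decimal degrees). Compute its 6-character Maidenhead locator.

DC77qj

Shift to the Maidenhead origin (180°W, 90°S): lon 75.4051, lat 27.3850.
Field (20°×10°, letters A–R): lon ⌊75.4051/20⌋ = 3 → D; lat ⌊27.3850/10⌋ = 2 → C.
Square (2°×1°, digits 0–9): lon ⌊15.4051/2⌋ = 7; lat ⌊7.3850/1⌋ = 7.
Subsquare (5′×2.5′, letters a–x): lon ⌊1.4051/0.0833333⌋ = 16 → q; lat ⌊0.3850/0.0416667⌋ = 9 → j.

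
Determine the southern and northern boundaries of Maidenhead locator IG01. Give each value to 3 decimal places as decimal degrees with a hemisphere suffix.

29.000° S, 28.000° S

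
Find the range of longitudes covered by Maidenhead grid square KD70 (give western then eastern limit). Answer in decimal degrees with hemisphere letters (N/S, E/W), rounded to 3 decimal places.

Field K=10, D=3: +10·20° lon, +3·10° lat → SW at lon 20°, lat -60°.
Square 7, 0: +7·2° lon, +0·1° lat → SW at lon 34°, lat -60°.
Cell spans 2° lon × 1° lat.
west 34.000° E, east 36.000° E.

34.000° E, 36.000° E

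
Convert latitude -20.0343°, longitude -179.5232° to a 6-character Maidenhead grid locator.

AG09fx

Offset from 180°W / 90°S: lon 0.4768°, lat 69.9657°.
Field: 0.4768/20 → 0 → A, 69.9657/10 → 6 → G; chars AG.
Square: 0.4768/2 → 0, 9.9657/1 → 9; chars 09.
Subsquare: 0.4768/0.0833333 → 5 → f, 0.9657/0.0416667 → 23 → x; chars fx.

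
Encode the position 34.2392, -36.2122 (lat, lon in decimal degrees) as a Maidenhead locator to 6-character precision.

HM14vf

Offset from 180°W / 90°S: lon 143.7878°, lat 124.2392°.
Field (20°×10°, letters A–R): 143.7878/20 → 7 → H, 124.2392/10 → 12 → M; chars HM.
Square (2°×1°, digits 0–9): 3.7878/2 → 1, 4.2392/1 → 4; chars 14.
Subsquare (5′×2.5′, letters a–x): 1.7878/0.0833333 → 21 → v, 0.2392/0.0416667 → 5 → f; chars vf.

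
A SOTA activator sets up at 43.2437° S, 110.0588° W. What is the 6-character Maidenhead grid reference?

DE46xs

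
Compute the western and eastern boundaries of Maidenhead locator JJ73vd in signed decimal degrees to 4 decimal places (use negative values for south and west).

Field J=9, J=9: +9·20° lon, +9·10° lat → SW at lon 0°, lat 0°.
Square 7, 3: +7·2° lon, +3·1° lat → SW at lon 14°, lat 3°.
Subsquare v=21, d=3: +21·0.0833333° lon, +3·0.0416667° lat → SW at lon 15.75°, lat 3.125°.
Cell spans 0.0833333° lon × 0.0416667° lat.
west 15.7500, east 15.8333.

15.7500, 15.8333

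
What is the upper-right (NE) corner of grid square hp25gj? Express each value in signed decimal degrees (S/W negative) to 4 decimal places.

Field H=7, P=15: +7·20° lon, +15·10° lat → SW at lon -40°, lat 60°.
Square 2, 5: +2·2° lon, +5·1° lat → SW at lon -36°, lat 65°.
Subsquare g=6, j=9: +6·0.0833333° lon, +9·0.0416667° lat → SW at lon -35.5°, lat 65.375°.
Cell spans 0.0833333° lon × 0.0416667° lat. NE corner is SW corner plus one full cell.
latitude 65.4167, longitude -35.4167.

65.4167, -35.4167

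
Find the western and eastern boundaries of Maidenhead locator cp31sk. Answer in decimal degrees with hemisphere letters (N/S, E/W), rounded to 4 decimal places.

Field C=2, P=15: +2·20° lon, +15·10° lat → SW at lon -140°, lat 60°.
Square 3, 1: +3·2° lon, +1·1° lat → SW at lon -134°, lat 61°.
Subsquare s=18, k=10: +18·0.0833333° lon, +10·0.0416667° lat → SW at lon -132.5°, lat 61.4167°.
Cell spans 0.0833333° lon × 0.0416667° lat.
west 132.5000° W, east 132.4167° W.

132.5000° W, 132.4167° W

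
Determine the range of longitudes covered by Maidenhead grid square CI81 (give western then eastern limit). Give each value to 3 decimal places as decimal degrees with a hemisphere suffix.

Field C=2, I=8: +2·20° lon, +8·10° lat → SW at lon -140°, lat -10°.
Square 8, 1: +8·2° lon, +1·1° lat → SW at lon -124°, lat -9°.
Cell spans 2° lon × 1° lat.
west 124.000° W, east 122.000° W.

124.000° W, 122.000° W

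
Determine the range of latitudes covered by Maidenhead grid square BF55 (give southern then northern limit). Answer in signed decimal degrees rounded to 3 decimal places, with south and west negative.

Field B=1, F=5: +1·20° lon, +5·10° lat → SW at lon -160°, lat -40°.
Square 5, 5: +5·2° lon, +5·1° lat → SW at lon -150°, lat -35°.
Cell spans 2° lon × 1° lat.
south -35.000, north -34.000.

-35.000, -34.000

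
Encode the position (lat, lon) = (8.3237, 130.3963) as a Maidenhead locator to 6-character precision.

Offset from 180°W / 90°S: lon 310.3963°, lat 98.3237°.
Field: lon ⌊310.3963/20⌋ = 15 → P; lat ⌊98.3237/10⌋ = 9 → J.
Square: lon ⌊10.3963/2⌋ = 5; lat ⌊8.3237/1⌋ = 8.
Subsquare: lon ⌊0.3963/0.0833333⌋ = 4 → e; lat ⌊0.3237/0.0416667⌋ = 7 → h.

PJ58eh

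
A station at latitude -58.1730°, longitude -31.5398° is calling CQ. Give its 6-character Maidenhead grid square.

HD41ft

Shift to the Maidenhead origin (180°W, 90°S): lon 148.4602, lat 31.8270.
Field: lon ⌊148.4602/20⌋ = 7 → H; lat ⌊31.8270/10⌋ = 3 → D.
Square: lon ⌊8.4602/2⌋ = 4; lat ⌊1.8270/1⌋ = 1.
Subsquare: lon ⌊0.4602/0.0833333⌋ = 5 → f; lat ⌊0.8270/0.0416667⌋ = 19 → t.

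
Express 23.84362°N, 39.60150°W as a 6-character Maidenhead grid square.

HL03eu

Add 180° to longitude and 90° to latitude: 140.3985, 113.8436.
Field: 140.3985/20 → 7 → H, 113.8436/10 → 11 → L; chars HL.
Square: 0.3985/2 → 0, 3.8436/1 → 3; chars 03.
Subsquare: 0.3985/0.0833333 → 4 → e, 0.8436/0.0416667 → 20 → u; chars eu.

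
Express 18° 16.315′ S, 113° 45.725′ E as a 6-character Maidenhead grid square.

Add 180° to longitude and 90° to latitude: 293.7621, 71.7281.
Field: lon ⌊293.7621/20⌋ = 14 → O; lat ⌊71.7281/10⌋ = 7 → H.
Square: lon ⌊13.7621/2⌋ = 6; lat ⌊1.7281/1⌋ = 1.
Subsquare: lon ⌊1.7621/0.0833333⌋ = 21 → v; lat ⌊0.7281/0.0416667⌋ = 17 → r.

OH61vr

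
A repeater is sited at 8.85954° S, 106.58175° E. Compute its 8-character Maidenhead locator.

OI31gd93

Add 180° to longitude and 90° to latitude: 286.58175, 81.14046.
Field: lon ⌊286.58175/20⌋ = 14 → O; lat ⌊81.14046/10⌋ = 8 → I.
Square: lon ⌊6.58175/2⌋ = 3; lat ⌊1.14046/1⌋ = 1.
Subsquare: lon ⌊0.58175/0.0833333⌋ = 6 → g; lat ⌊0.14046/0.0416667⌋ = 3 → d.
Extended square: lon ⌊0.08175/0.00833333⌋ = 9; lat ⌊0.01546/0.00416667⌋ = 3.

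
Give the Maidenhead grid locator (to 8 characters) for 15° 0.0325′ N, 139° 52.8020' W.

Offset from 180°W / 90°S: lon 40.11997°, lat 105.00054°.
Field: 40.11997/20 → 2 → C, 105.00054/10 → 10 → K; chars CK.
Square: 0.11997/2 → 0, 5.00054/1 → 5; chars 05.
Subsquare: 0.11997/0.0833333 → 1 → b, 0.00054/0.0416667 → 0 → a; chars ba.
Extended square: 0.03663/0.00833333 → 4, 0.00054/0.00416667 → 0; chars 40.

CK05ba40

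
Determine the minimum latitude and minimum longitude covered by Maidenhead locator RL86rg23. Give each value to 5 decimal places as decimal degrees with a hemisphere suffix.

26.26250° N, 177.43333° E

Field R=17, L=11: +17·20° lon, +11·10° lat → SW at lon 160°, lat 20°.
Square 8, 6: +8·2° lon, +6·1° lat → SW at lon 176°, lat 26°.
Subsquare r=17, g=6: +17·0.0833333° lon, +6·0.0416667° lat → SW at lon 177.417°, lat 26.25°.
Extended square 2, 3: +2·0.00833333° lon, +3·0.00416667° lat → SW at lon 177.433°, lat 26.2625°.
latitude 26.26250° N, longitude 177.43333° E.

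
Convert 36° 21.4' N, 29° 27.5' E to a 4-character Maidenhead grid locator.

Offset from 180°W / 90°S: lon 209.46°, lat 126.36°.
Field: 209.46/20 → 10 → K, 126.36/10 → 12 → M; chars KM.
Square: 9.46/2 → 4, 6.36/1 → 6; chars 46.

KM46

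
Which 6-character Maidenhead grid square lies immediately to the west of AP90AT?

Longitude subsquare a = 0; −1 → -1, wraps to 23 = x, carry into square.
Longitude square 9; −1 → 8.
The latitude characters are unchanged.

AP80xt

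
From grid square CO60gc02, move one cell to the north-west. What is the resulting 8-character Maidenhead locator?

Longitude extended square 0; −1 → -1, wraps to 9, carry into subsquare.
Longitude subsquare g = 6; −1 → 5 = f.
Latitude extended square 2; +1 → 3.

CO60fc93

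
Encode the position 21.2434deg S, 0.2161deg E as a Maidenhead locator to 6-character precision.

Add 180° to longitude and 90° to latitude: 180.2161, 68.7566.
Field: lon ⌊180.2161/20⌋ = 9 → J; lat ⌊68.7566/10⌋ = 6 → G.
Square: lon ⌊0.2161/2⌋ = 0; lat ⌊8.7566/1⌋ = 8.
Subsquare: lon ⌊0.2161/0.0833333⌋ = 2 → c; lat ⌊0.7566/0.0416667⌋ = 18 → s.

JG08cs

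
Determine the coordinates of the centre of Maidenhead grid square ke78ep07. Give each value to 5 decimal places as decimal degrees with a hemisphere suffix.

41.34375° S, 34.33750° E

Field K=10, E=4: +10·20° lon, +4·10° lat → SW at lon 20°, lat -50°.
Square 7, 8: +7·2° lon, +8·1° lat → SW at lon 34°, lat -42°.
Subsquare e=4, p=15: +4·0.0833333° lon, +15·0.0416667° lat → SW at lon 34.3333°, lat -41.375°.
Extended square 0, 7: +0·0.00833333° lon, +7·0.00416667° lat → SW at lon 34.3333°, lat -41.3458°.
Cell spans 0.00833333° lon × 0.00416667° lat. Centre is SW corner plus half of each.
latitude 41.34375° S, longitude 34.33750° E.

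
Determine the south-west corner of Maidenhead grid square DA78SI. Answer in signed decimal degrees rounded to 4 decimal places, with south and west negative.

-81.6667, -104.5000

Field D=3, A=0: +3·20° lon, +0·10° lat → SW at lon -120°, lat -90°.
Square 7, 8: +7·2° lon, +8·1° lat → SW at lon -106°, lat -82°.
Subsquare s=18, i=8: +18·0.0833333° lon, +8·0.0416667° lat → SW at lon -104.5°, lat -81.6667°.
latitude -81.6667, longitude -104.5000.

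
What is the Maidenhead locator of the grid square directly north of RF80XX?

RF81xa

Latitude subsquare x = 23; +1 → 24, wraps to 0 = a, carry into square.
Latitude square 0; +1 → 1.
The longitude characters are unchanged.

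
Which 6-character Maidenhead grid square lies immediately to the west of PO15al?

Longitude subsquare a = 0; −1 → -1, wraps to 23 = x, carry into square.
Longitude square 1; −1 → 0.
The latitude characters are unchanged.

PO05xl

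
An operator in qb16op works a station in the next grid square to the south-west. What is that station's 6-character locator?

QB16no

Longitude subsquare o = 14; −1 → 13 = n.
Latitude subsquare p = 15; −1 → 14 = o.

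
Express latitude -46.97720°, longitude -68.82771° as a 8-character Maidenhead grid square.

FE53oa05

Offset from 180°W / 90°S: lon 111.17229°, lat 43.02280°.
Field: 111.17229/20 → 5 → F, 43.02280/10 → 4 → E; chars FE.
Square: 11.17229/2 → 5, 3.02280/1 → 3; chars 53.
Subsquare: 1.17229/0.0833333 → 14 → o, 0.02280/0.0416667 → 0 → a; chars oa.
Extended square: 0.00562/0.00833333 → 0, 0.02280/0.00416667 → 5; chars 05.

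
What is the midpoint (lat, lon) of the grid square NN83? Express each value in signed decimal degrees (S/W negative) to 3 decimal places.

43.500, 97.000

Field N=13, N=13: +13·20° lon, +13·10° lat → SW at lon 80°, lat 40°.
Square 8, 3: +8·2° lon, +3·1° lat → SW at lon 96°, lat 43°.
Cell spans 2° lon × 1° lat. Centre is SW corner plus half of each.
latitude 43.500, longitude 97.000.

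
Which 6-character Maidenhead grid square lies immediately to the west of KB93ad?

KB83xd

Longitude subsquare a = 0; −1 → -1, wraps to 23 = x, carry into square.
Longitude square 9; −1 → 8.
The latitude characters are unchanged.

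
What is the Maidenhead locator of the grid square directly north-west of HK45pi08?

Longitude extended square 0; −1 → -1, wraps to 9, carry into subsquare.
Longitude subsquare p = 15; −1 → 14 = o.
Latitude extended square 8; +1 → 9.

HK45oi99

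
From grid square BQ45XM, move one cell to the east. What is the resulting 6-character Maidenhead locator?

BQ55am

Longitude subsquare x = 23; +1 → 24, wraps to 0 = a, carry into square.
Longitude square 4; +1 → 5.
The latitude characters are unchanged.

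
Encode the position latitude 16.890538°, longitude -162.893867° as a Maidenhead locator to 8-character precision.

AK86nv23

Offset from 180°W / 90°S: lon 17.10613°, lat 106.89054°.
Field: 17.10613/20 → 0 → A, 106.89054/10 → 10 → K; chars AK.
Square: 17.10613/2 → 8, 6.89054/1 → 6; chars 86.
Subsquare: 1.10613/0.0833333 → 13 → n, 0.89054/0.0416667 → 21 → v; chars nv.
Extended square: 0.02280/0.00833333 → 2, 0.01554/0.00416667 → 3; chars 23.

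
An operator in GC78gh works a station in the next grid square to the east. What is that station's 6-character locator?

GC78hh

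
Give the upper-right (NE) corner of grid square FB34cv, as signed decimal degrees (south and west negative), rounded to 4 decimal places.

-75.0833, -73.7500

Field F=5, B=1: +5·20° lon, +1·10° lat → SW at lon -80°, lat -80°.
Square 3, 4: +3·2° lon, +4·1° lat → SW at lon -74°, lat -76°.
Subsquare c=2, v=21: +2·0.0833333° lon, +21·0.0416667° lat → SW at lon -73.8333°, lat -75.125°.
Cell spans 0.0833333° lon × 0.0416667° lat. NE corner is SW corner plus one full cell.
latitude -75.0833, longitude -73.7500.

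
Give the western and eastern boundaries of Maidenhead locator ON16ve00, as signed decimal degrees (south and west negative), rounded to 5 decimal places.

Field O=14, N=13: +14·20° lon, +13·10° lat → SW at lon 100°, lat 40°.
Square 1, 6: +1·2° lon, +6·1° lat → SW at lon 102°, lat 46°.
Subsquare v=21, e=4: +21·0.0833333° lon, +4·0.0416667° lat → SW at lon 103.75°, lat 46.1667°.
Extended square 0, 0: +0·0.00833333° lon, +0·0.00416667° lat → SW at lon 103.75°, lat 46.1667°.
Cell spans 0.00833333° lon × 0.00416667° lat.
west 103.75000, east 103.75833.

103.75000, 103.75833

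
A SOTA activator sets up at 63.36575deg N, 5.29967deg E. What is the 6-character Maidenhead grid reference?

JP23pi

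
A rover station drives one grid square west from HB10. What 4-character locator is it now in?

Longitude square 1; −1 → 0.
The latitude characters are unchanged.

HB00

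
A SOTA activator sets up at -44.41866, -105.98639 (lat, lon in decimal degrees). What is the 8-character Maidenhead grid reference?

Offset from 180°W / 90°S: lon 74.01361°, lat 45.58134°.
Field: 74.01361/20 → 3 → D, 45.58134/10 → 4 → E; chars DE.
Square: 14.01361/2 → 7, 5.58134/1 → 5; chars 75.
Subsquare: 0.01361/0.0833333 → 0 → a, 0.58134/0.0416667 → 13 → n; chars an.
Extended square: 0.01361/0.00833333 → 1, 0.03967/0.00416667 → 9; chars 19.

DE75an19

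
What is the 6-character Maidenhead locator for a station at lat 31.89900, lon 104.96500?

OM21lv

Shift to the Maidenhead origin (180°W, 90°S): lon 284.9650, lat 121.8990.
Field (20°×10°, letters A–R): lon ⌊284.9650/20⌋ = 14 → O; lat ⌊121.8990/10⌋ = 12 → M.
Square (2°×1°, digits 0–9): lon ⌊4.9650/2⌋ = 2; lat ⌊1.8990/1⌋ = 1.
Subsquare (5′×2.5′, letters a–x): lon ⌊0.9650/0.0833333⌋ = 11 → l; lat ⌊0.8990/0.0416667⌋ = 21 → v.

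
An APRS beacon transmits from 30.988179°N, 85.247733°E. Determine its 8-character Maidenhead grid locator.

NM20ox97

Add 180° to longitude and 90° to latitude: 265.24773, 120.98818.
Field: lon ⌊265.24773/20⌋ = 13 → N; lat ⌊120.98818/10⌋ = 12 → M.
Square: lon ⌊5.24773/2⌋ = 2; lat ⌊0.98818/1⌋ = 0.
Subsquare: lon ⌊1.24773/0.0833333⌋ = 14 → o; lat ⌊0.98818/0.0416667⌋ = 23 → x.
Extended square: lon ⌊0.08107/0.00833333⌋ = 9; lat ⌊0.02985/0.00416667⌋ = 7.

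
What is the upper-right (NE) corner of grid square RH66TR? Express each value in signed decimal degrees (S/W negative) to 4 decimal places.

-13.2500, 173.6667

Field R=17, H=7: +17·20° lon, +7·10° lat → SW at lon 160°, lat -20°.
Square 6, 6: +6·2° lon, +6·1° lat → SW at lon 172°, lat -14°.
Subsquare t=19, r=17: +19·0.0833333° lon, +17·0.0416667° lat → SW at lon 173.583°, lat -13.2917°.
Cell spans 0.0833333° lon × 0.0416667° lat. NE corner is SW corner plus one full cell.
latitude -13.2500, longitude 173.6667.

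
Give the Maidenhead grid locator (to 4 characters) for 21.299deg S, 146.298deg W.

BG68

Add 180° to longitude and 90° to latitude: 33.70, 68.70.
Field: 33.70/20 → 1 → B, 68.70/10 → 6 → G; chars BG.
Square: 13.70/2 → 6, 8.70/1 → 8; chars 68.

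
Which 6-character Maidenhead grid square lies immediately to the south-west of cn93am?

Longitude subsquare a = 0; −1 → -1, wraps to 23 = x, carry into square.
Longitude square 9; −1 → 8.
Latitude subsquare m = 12; −1 → 11 = l.

CN83xl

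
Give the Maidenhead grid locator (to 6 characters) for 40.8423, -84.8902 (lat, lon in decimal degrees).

Offset from 180°W / 90°S: lon 95.1098°, lat 130.8423°.
Field: lon ⌊95.1098/20⌋ = 4 → E; lat ⌊130.8423/10⌋ = 13 → N.
Square: lon ⌊15.1098/2⌋ = 7; lat ⌊0.8423/1⌋ = 0.
Subsquare: lon ⌊1.1098/0.0833333⌋ = 13 → n; lat ⌊0.8423/0.0416667⌋ = 20 → u.

EN70nu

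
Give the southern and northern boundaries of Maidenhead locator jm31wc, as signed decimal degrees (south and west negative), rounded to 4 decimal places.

Field J=9, M=12: +9·20° lon, +12·10° lat → SW at lon 0°, lat 30°.
Square 3, 1: +3·2° lon, +1·1° lat → SW at lon 6°, lat 31°.
Subsquare w=22, c=2: +22·0.0833333° lon, +2·0.0416667° lat → SW at lon 7.83333°, lat 31.0833°.
Cell spans 0.0833333° lon × 0.0416667° lat.
south 31.0833, north 31.1250.

31.0833, 31.1250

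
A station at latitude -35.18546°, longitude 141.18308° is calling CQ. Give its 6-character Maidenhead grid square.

QF04ot

Add 180° to longitude and 90° to latitude: 321.1831, 54.8145.
Field (20°×10°, letters A–R): lon ⌊321.1831/20⌋ = 16 → Q; lat ⌊54.8145/10⌋ = 5 → F.
Square (2°×1°, digits 0–9): lon ⌊1.1831/2⌋ = 0; lat ⌊4.8145/1⌋ = 4.
Subsquare (5′×2.5′, letters a–x): lon ⌊1.1831/0.0833333⌋ = 14 → o; lat ⌊0.8145/0.0416667⌋ = 19 → t.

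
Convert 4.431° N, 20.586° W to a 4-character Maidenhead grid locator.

Shift to the Maidenhead origin (180°W, 90°S): lon 159.41, lat 94.43.
Field (20°×10°, letters A–R): lon ⌊159.41/20⌋ = 7 → H; lat ⌊94.43/10⌋ = 9 → J.
Square (2°×1°, digits 0–9): lon ⌊19.41/2⌋ = 9; lat ⌊4.43/1⌋ = 4.

HJ94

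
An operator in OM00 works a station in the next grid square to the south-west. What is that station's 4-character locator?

NL99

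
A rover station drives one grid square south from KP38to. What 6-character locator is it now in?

Latitude subsquare o = 14; −1 → 13 = n.
The longitude characters are unchanged.

KP38tn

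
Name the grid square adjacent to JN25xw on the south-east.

Longitude subsquare x = 23; +1 → 24, wraps to 0 = a, carry into square.
Longitude square 2; +1 → 3.
Latitude subsquare w = 22; −1 → 21 = v.

JN35av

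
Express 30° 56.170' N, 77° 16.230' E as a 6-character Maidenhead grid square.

Shift to the Maidenhead origin (180°W, 90°S): lon 257.2705, lat 120.9362.
Field (20°×10°, letters A–R): lon ⌊257.2705/20⌋ = 12 → M; lat ⌊120.9362/10⌋ = 12 → M.
Square (2°×1°, digits 0–9): lon ⌊17.2705/2⌋ = 8; lat ⌊0.9362/1⌋ = 0.
Subsquare (5′×2.5′, letters a–x): lon ⌊1.2705/0.0833333⌋ = 15 → p; lat ⌊0.9362/0.0416667⌋ = 22 → w.

MM80pw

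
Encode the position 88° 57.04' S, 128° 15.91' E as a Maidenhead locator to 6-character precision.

Offset from 180°W / 90°S: lon 308.2652°, lat 1.0493°.
Field: 308.2652/20 → 15 → P, 1.0493/10 → 0 → A; chars PA.
Square: 8.2652/2 → 4, 1.0493/1 → 1; chars 41.
Subsquare: 0.2652/0.0833333 → 3 → d, 0.0493/0.0416667 → 1 → b; chars db.

PA41db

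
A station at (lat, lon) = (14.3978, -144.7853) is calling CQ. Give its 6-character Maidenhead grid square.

BK74oj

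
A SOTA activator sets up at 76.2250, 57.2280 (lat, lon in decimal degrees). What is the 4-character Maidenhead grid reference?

LQ86

Add 180° to longitude and 90° to latitude: 237.23, 166.22.
Field: lon ⌊237.23/20⌋ = 11 → L; lat ⌊166.22/10⌋ = 16 → Q.
Square: lon ⌊17.23/2⌋ = 8; lat ⌊6.22/1⌋ = 6.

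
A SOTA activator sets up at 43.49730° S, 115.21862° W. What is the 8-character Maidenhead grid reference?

DE26jm30

Shift to the Maidenhead origin (180°W, 90°S): lon 64.78138, lat 46.50270.
Field: 64.78138/20 → 3 → D, 46.50270/10 → 4 → E; chars DE.
Square: 4.78138/2 → 2, 6.50270/1 → 6; chars 26.
Subsquare: 0.78138/0.0833333 → 9 → j, 0.50270/0.0416667 → 12 → m; chars jm.
Extended square: 0.03138/0.00833333 → 3, 0.00270/0.00416667 → 0; chars 30.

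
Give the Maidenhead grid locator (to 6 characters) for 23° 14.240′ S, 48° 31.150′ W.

GG56rs

Shift to the Maidenhead origin (180°W, 90°S): lon 131.4808, lat 66.7627.
Field: 131.4808/20 → 6 → G, 66.7627/10 → 6 → G; chars GG.
Square: 11.4808/2 → 5, 6.7627/1 → 6; chars 56.
Subsquare: 1.4808/0.0833333 → 17 → r, 0.7627/0.0416667 → 18 → s; chars rs.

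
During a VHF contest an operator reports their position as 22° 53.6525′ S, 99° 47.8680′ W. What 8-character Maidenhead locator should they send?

Add 180° to longitude and 90° to latitude: 80.20220, 67.10579.
Field (20°×10°, letters A–R): lon ⌊80.20220/20⌋ = 4 → E; lat ⌊67.10579/10⌋ = 6 → G.
Square (2°×1°, digits 0–9): lon ⌊0.20220/2⌋ = 0; lat ⌊7.10579/1⌋ = 7.
Subsquare (5′×2.5′, letters a–x): lon ⌊0.20220/0.0833333⌋ = 2 → c; lat ⌊0.10579/0.0416667⌋ = 2 → c.
Extended square (30″×15″, digits 0–9): lon ⌊0.03553/0.00833333⌋ = 4; lat ⌊0.02246/0.00416667⌋ = 5.

EG07cc45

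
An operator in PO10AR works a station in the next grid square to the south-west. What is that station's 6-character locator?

Longitude subsquare a = 0; −1 → -1, wraps to 23 = x, carry into square.
Longitude square 1; −1 → 0.
Latitude subsquare r = 17; −1 → 16 = q.

PO00xq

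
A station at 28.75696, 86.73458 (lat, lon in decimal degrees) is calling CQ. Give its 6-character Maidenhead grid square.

NL38is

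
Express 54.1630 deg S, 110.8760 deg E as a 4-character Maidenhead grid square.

Shift to the Maidenhead origin (180°W, 90°S): lon 290.88, lat 35.84.
Field: 290.88/20 → 14 → O, 35.84/10 → 3 → D; chars OD.
Square: 10.88/2 → 5, 5.84/1 → 5; chars 55.

OD55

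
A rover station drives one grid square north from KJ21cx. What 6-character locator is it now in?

KJ22ca

Latitude subsquare x = 23; +1 → 24, wraps to 0 = a, carry into square.
Latitude square 1; +1 → 2.
The longitude characters are unchanged.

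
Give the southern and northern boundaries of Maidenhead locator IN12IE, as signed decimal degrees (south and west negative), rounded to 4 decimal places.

Field I=8, N=13: +8·20° lon, +13·10° lat → SW at lon -20°, lat 40°.
Square 1, 2: +1·2° lon, +2·1° lat → SW at lon -18°, lat 42°.
Subsquare i=8, e=4: +8·0.0833333° lon, +4·0.0416667° lat → SW at lon -17.3333°, lat 42.1667°.
Cell spans 0.0833333° lon × 0.0416667° lat.
south 42.1667, north 42.2083.

42.1667, 42.2083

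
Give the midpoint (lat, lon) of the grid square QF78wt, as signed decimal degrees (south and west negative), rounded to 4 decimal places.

-31.1875, 155.8750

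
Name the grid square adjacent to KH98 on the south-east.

Longitude square 9; +1 → 10, wraps to 0, carry into field.
Longitude field K = 10; +1 → 11 = L.
Latitude square 8; −1 → 7.

LH07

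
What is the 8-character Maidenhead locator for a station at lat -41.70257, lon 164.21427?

RE28ch51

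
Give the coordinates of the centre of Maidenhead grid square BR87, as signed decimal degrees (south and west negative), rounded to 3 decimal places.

87.500, -143.000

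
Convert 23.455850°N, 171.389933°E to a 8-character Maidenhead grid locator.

Offset from 180°W / 90°S: lon 351.38993°, lat 113.45585°.
Field (20°×10°, letters A–R): lon ⌊351.38993/20⌋ = 17 → R; lat ⌊113.45585/10⌋ = 11 → L.
Square (2°×1°, digits 0–9): lon ⌊11.38993/2⌋ = 5; lat ⌊3.45585/1⌋ = 3.
Subsquare (5′×2.5′, letters a–x): lon ⌊1.38993/0.0833333⌋ = 16 → q; lat ⌊0.45585/0.0416667⌋ = 10 → k.
Extended square (30″×15″, digits 0–9): lon ⌊0.05660/0.00833333⌋ = 6; lat ⌊0.03918/0.00416667⌋ = 9.

RL53qk69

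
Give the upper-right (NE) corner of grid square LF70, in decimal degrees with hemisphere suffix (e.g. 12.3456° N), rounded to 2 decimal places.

39.00° S, 56.00° E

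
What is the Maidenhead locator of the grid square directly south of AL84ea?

AL83ex

Latitude subsquare a = 0; −1 → -1, wraps to 23 = x, carry into square.
Latitude square 4; −1 → 3.
The longitude characters are unchanged.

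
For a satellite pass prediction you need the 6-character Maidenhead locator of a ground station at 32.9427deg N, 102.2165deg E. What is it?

OM12cw

Add 180° to longitude and 90° to latitude: 282.2165, 122.9427.
Field: lon ⌊282.2165/20⌋ = 14 → O; lat ⌊122.9427/10⌋ = 12 → M.
Square: lon ⌊2.2165/2⌋ = 1; lat ⌊2.9427/1⌋ = 2.
Subsquare: lon ⌊0.2165/0.0833333⌋ = 2 → c; lat ⌊0.9427/0.0416667⌋ = 22 → w.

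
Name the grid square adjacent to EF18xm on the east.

EF28am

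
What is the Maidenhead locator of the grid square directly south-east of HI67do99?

Longitude extended square 9; +1 → 10, wraps to 0, carry into subsquare.
Longitude subsquare d = 3; +1 → 4 = e.
Latitude extended square 9; −1 → 8.

HI67eo08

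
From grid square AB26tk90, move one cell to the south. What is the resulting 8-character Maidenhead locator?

Latitude extended square 0; −1 → -1, wraps to 9, carry into subsquare.
Latitude subsquare k = 10; −1 → 9 = j.
The longitude characters are unchanged.

AB26tj99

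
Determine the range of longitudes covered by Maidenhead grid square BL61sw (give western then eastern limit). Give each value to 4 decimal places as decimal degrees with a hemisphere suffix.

Field B=1, L=11: +1·20° lon, +11·10° lat → SW at lon -160°, lat 20°.
Square 6, 1: +6·2° lon, +1·1° lat → SW at lon -148°, lat 21°.
Subsquare s=18, w=22: +18·0.0833333° lon, +22·0.0416667° lat → SW at lon -146.5°, lat 21.9167°.
Cell spans 0.0833333° lon × 0.0416667° lat.
west 146.5000° W, east 146.4167° W.

146.5000° W, 146.4167° W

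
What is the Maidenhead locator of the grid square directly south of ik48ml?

IK48mk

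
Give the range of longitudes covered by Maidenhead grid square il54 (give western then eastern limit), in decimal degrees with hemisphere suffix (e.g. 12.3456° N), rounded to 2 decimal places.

10.00° W, 8.00° W

Field I=8, L=11: +8·20° lon, +11·10° lat → SW at lon -20°, lat 20°.
Square 5, 4: +5·2° lon, +4·1° lat → SW at lon -10°, lat 24°.
Cell spans 2° lon × 1° lat.
west 10.00° W, east 8.00° W.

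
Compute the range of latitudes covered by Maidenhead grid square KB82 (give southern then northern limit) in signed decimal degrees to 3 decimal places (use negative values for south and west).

-78.000, -77.000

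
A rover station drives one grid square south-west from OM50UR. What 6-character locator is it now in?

Longitude subsquare u = 20; −1 → 19 = t.
Latitude subsquare r = 17; −1 → 16 = q.

OM50tq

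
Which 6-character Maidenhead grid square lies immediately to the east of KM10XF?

Longitude subsquare x = 23; +1 → 24, wraps to 0 = a, carry into square.
Longitude square 1; +1 → 2.
The latitude characters are unchanged.

KM20af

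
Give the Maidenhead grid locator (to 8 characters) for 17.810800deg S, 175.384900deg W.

Add 180° to longitude and 90° to latitude: 4.61510, 72.18920.
Field: 4.61510/20 → 0 → A, 72.18920/10 → 7 → H; chars AH.
Square: 4.61510/2 → 2, 2.18920/1 → 2; chars 22.
Subsquare: 0.61510/0.0833333 → 7 → h, 0.18920/0.0416667 → 4 → e; chars he.
Extended square: 0.03177/0.00833333 → 3, 0.02253/0.00416667 → 5; chars 35.

AH22he35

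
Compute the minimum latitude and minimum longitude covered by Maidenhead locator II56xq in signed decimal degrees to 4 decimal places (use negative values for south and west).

-3.3333, -8.0833

Field I=8, I=8: +8·20° lon, +8·10° lat → SW at lon -20°, lat -10°.
Square 5, 6: +5·2° lon, +6·1° lat → SW at lon -10°, lat -4°.
Subsquare x=23, q=16: +23·0.0833333° lon, +16·0.0416667° lat → SW at lon -8.08333°, lat -3.33333°.
latitude -3.3333, longitude -8.0833.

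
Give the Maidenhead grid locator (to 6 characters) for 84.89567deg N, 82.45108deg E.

NR14fv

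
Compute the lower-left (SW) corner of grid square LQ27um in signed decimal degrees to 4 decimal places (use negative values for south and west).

Field L=11, Q=16: +11·20° lon, +16·10° lat → SW at lon 40°, lat 70°.
Square 2, 7: +2·2° lon, +7·1° lat → SW at lon 44°, lat 77°.
Subsquare u=20, m=12: +20·0.0833333° lon, +12·0.0416667° lat → SW at lon 45.6667°, lat 77.5°.
latitude 77.5000, longitude 45.6667.

77.5000, 45.6667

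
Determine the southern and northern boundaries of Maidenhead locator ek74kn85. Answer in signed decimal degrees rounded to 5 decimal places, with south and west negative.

14.56250, 14.56667

Field E=4, K=10: +4·20° lon, +10·10° lat → SW at lon -100°, lat 10°.
Square 7, 4: +7·2° lon, +4·1° lat → SW at lon -86°, lat 14°.
Subsquare k=10, n=13: +10·0.0833333° lon, +13·0.0416667° lat → SW at lon -85.1667°, lat 14.5417°.
Extended square 8, 5: +8·0.00833333° lon, +5·0.00416667° lat → SW at lon -85.1°, lat 14.5625°.
Cell spans 0.00833333° lon × 0.00416667° lat.
south 14.56250, north 14.56667.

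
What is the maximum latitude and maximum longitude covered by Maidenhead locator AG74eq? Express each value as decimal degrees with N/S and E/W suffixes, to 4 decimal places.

Field A=0, G=6: +0·20° lon, +6·10° lat → SW at lon -180°, lat -30°.
Square 7, 4: +7·2° lon, +4·1° lat → SW at lon -166°, lat -26°.
Subsquare e=4, q=16: +4·0.0833333° lon, +16·0.0416667° lat → SW at lon -165.667°, lat -25.3333°.
Cell spans 0.0833333° lon × 0.0416667° lat. NE corner is SW corner plus one full cell.
latitude 25.2917° S, longitude 165.5833° W.

25.2917° S, 165.5833° W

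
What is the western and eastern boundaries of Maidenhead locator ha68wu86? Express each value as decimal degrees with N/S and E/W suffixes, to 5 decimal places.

Field H=7, A=0: +7·20° lon, +0·10° lat → SW at lon -40°, lat -90°.
Square 6, 8: +6·2° lon, +8·1° lat → SW at lon -28°, lat -82°.
Subsquare w=22, u=20: +22·0.0833333° lon, +20·0.0416667° lat → SW at lon -26.1667°, lat -81.1667°.
Extended square 8, 6: +8·0.00833333° lon, +6·0.00416667° lat → SW at lon -26.1°, lat -81.1417°.
Cell spans 0.00833333° lon × 0.00416667° lat.
west 26.10000° W, east 26.09167° W.

26.10000° W, 26.09167° W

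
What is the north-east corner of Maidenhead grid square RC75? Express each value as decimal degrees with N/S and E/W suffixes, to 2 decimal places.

Field R=17, C=2: +17·20° lon, +2·10° lat → SW at lon 160°, lat -70°.
Square 7, 5: +7·2° lon, +5·1° lat → SW at lon 174°, lat -65°.
Cell spans 2° lon × 1° lat. NE corner is SW corner plus one full cell.
latitude 64.00° S, longitude 176.00° E.

64.00° S, 176.00° E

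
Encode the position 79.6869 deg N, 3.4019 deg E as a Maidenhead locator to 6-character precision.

Offset from 180°W / 90°S: lon 183.4019°, lat 169.6869°.
Field: 183.4019/20 → 9 → J, 169.6869/10 → 16 → Q; chars JQ.
Square: 3.4019/2 → 1, 9.6869/1 → 9; chars 19.
Subsquare: 1.4019/0.0833333 → 16 → q, 0.6869/0.0416667 → 16 → q; chars qq.

JQ19qq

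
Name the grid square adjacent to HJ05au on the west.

Longitude subsquare a = 0; −1 → -1, wraps to 23 = x, carry into square.
Longitude square 0; −1 → -1, wraps to 9, carry into field.
Longitude field H = 7; −1 → 6 = G.
The latitude characters are unchanged.

GJ95xu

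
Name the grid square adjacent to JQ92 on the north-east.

KQ03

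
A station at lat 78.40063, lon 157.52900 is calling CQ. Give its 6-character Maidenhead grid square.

Shift to the Maidenhead origin (180°W, 90°S): lon 337.5290, lat 168.4006.
Field: lon ⌊337.5290/20⌋ = 16 → Q; lat ⌊168.4006/10⌋ = 16 → Q.
Square: lon ⌊17.5290/2⌋ = 8; lat ⌊8.4006/1⌋ = 8.
Subsquare: lon ⌊1.5290/0.0833333⌋ = 18 → s; lat ⌊0.4006/0.0416667⌋ = 9 → j.

QQ88sj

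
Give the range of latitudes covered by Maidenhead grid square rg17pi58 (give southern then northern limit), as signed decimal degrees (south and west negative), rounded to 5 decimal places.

-22.63333, -22.62917

Field R=17, G=6: +17·20° lon, +6·10° lat → SW at lon 160°, lat -30°.
Square 1, 7: +1·2° lon, +7·1° lat → SW at lon 162°, lat -23°.
Subsquare p=15, i=8: +15·0.0833333° lon, +8·0.0416667° lat → SW at lon 163.25°, lat -22.6667°.
Extended square 5, 8: +5·0.00833333° lon, +8·0.00416667° lat → SW at lon 163.292°, lat -22.6333°.
Cell spans 0.00833333° lon × 0.00416667° lat.
south -22.63333, north -22.62917.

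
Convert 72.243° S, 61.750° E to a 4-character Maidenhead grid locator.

Add 180° to longitude and 90° to latitude: 241.75, 17.76.
Field: lon ⌊241.75/20⌋ = 12 → M; lat ⌊17.76/10⌋ = 1 → B.
Square: lon ⌊1.75/2⌋ = 0; lat ⌊7.76/1⌋ = 7.

MB07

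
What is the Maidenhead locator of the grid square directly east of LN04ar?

LN04br

Longitude subsquare a = 0; +1 → 1 = b.
The latitude characters are unchanged.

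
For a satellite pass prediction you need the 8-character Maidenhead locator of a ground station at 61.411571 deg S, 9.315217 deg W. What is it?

Shift to the Maidenhead origin (180°W, 90°S): lon 170.68478, lat 28.58843.
Field: lon ⌊170.68478/20⌋ = 8 → I; lat ⌊28.58843/10⌋ = 2 → C.
Square: lon ⌊10.68478/2⌋ = 5; lat ⌊8.58843/1⌋ = 8.
Subsquare: lon ⌊0.68478/0.0833333⌋ = 8 → i; lat ⌊0.58843/0.0416667⌋ = 14 → o.
Extended square: lon ⌊0.01812/0.00833333⌋ = 2; lat ⌊0.00510/0.00416667⌋ = 1.

IC58io21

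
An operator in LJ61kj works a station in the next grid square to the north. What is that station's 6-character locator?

Latitude subsquare j = 9; +1 → 10 = k.
The longitude characters are unchanged.

LJ61kk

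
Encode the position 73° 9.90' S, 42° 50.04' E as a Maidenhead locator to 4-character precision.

Add 180° to longitude and 90° to latitude: 222.83, 16.83.
Field: 222.83/20 → 11 → L, 16.83/10 → 1 → B; chars LB.
Square: 2.83/2 → 1, 6.83/1 → 6; chars 16.

LB16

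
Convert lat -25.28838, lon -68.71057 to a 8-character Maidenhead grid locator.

Add 180° to longitude and 90° to latitude: 111.28943, 64.71162.
Field: lon ⌊111.28943/20⌋ = 5 → F; lat ⌊64.71162/10⌋ = 6 → G.
Square: lon ⌊11.28943/2⌋ = 5; lat ⌊4.71162/1⌋ = 4.
Subsquare: lon ⌊1.28943/0.0833333⌋ = 15 → p; lat ⌊0.71162/0.0416667⌋ = 17 → r.
Extended square: lon ⌊0.03943/0.00833333⌋ = 4; lat ⌊0.00329/0.00416667⌋ = 0.

FG54pr40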